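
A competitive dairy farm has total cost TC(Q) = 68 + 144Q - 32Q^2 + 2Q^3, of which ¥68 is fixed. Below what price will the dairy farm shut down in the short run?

The shutdown price is the minimum of AVC. VC = 144Q - 32Q^2 + 2Q^3, so AVC = 144 - 32Q + 2Q^2.
dAVC/dQ = -32 + 4Q = 0 gives Q = 8. min AVC = 144 - 32·8 + 2·8^2 = 16.
So the shutdown price is ¥16.

¥16 per unit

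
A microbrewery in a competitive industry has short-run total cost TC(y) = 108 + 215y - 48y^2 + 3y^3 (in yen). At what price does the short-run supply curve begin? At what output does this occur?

¥23 per unit, at y = 8

The firm shuts down when price falls below the minimum of average variable cost. AVC = VC/y = 215 - 48y + 3y^2.
dAVC/dy = -48 + 6y = 0 gives y = 8. min AVC = 215 - 48·8 + 3·8^2 = 23.
For P < ¥23 the firm produces nothing.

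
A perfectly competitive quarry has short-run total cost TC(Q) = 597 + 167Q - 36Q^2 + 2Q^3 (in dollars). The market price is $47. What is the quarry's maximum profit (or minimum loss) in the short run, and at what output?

Profit = -$197 at Q = 10

AVC = 167 - 36Q + 2Q^2 has its minimum $5 at Q = 9; price $47 clears that bar, so the firm operates.
MC = 167 - 72Q + 6Q^2. Setting P = MC and taking the root on the rising branch gives Q* = 10.
TR = 47·10 = 470. TC = 597 + 70 = 667. Profit = 470 − 667 = -$197.
By producing, the firm covers all variable cost plus $400 of fixed cost; shutting down would lose the full $597.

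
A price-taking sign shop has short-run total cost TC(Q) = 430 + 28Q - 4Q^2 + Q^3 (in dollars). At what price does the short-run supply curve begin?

The firm shuts down when price falls below the minimum of average variable cost. AVC = VC/Q = 28 - 4Q + Q^2.
dAVC/dQ = -4 + 2Q = 0 gives Q = 2. min AVC = 28 - 4·2 + 2^2 = 24.
The firm shuts down for any P below $24.

$24 per unit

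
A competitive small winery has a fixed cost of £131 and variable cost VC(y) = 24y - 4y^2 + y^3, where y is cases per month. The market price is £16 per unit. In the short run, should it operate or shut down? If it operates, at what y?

Strip out fixed cost: VC = 24y - 4y^2 + y^3. Then AVC = 24 - 4y + y^2 and MC = 24 - 8y + 3y^2.
AVC hits its minimum where MC = AVC, at y = 2, giving min AVC = 24 - 4·2 + 2^2 = £20.
With P < min AVC (£16 < £20), every unit sold adds to the loss.
Best response: produce nothing and absorb the £131 fixed cost.

Shut down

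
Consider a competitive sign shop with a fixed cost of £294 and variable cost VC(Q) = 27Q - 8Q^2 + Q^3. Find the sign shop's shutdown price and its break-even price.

Shutdown price = min AVC. AVC = 27 - 8Q + Q^2, with vertex at Q = 4 and minimum £11.
ATC = 294/Q + 27 - 8Q + Q^2. Setting dATC/dQ = −294/Q^2 − 8 + 2Q = 0 gives Q = 7 (since 2·7^3 − 8·7^2 = 294).
min ATC = 294/7 + 27 − 8·7 + 7^2 = £62. That is the break-even price.
For £11 ≤ P < £62 the firm produces at a loss; below £11 it shuts down.

Shutdown price = £11; break-even price = £62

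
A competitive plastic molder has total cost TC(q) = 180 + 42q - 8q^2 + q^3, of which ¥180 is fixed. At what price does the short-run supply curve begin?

The firm shuts down when price falls below the minimum of average variable cost. AVC = VC/q = 42 - 8q + q^2.
dAVC/dq = -8 + 2q = 0 gives q = 4. min AVC = 42 - 8·4 + 4^2 = 26.
The firm shuts down for any P below ¥26.

¥26 per unit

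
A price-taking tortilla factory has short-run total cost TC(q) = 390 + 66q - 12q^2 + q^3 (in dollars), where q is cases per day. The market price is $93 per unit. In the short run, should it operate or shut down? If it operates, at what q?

Strip out fixed cost: VC = 66q - 12q^2 + q^3. Then AVC = 66 - 12q + q^2 and MC = 66 - 24q + 3q^2.
AVC hits its minimum where MC = AVC, at q = 6, giving min AVC = 66 - 12·6 + 6^2 = $30.
Because $93 ≥ $30, revenue can cover variable cost; the firm operates.
Set P = MC: 93 = 66 - 24q + 3q^2 → -27 - 24q + 3q^2 = 0. The roots are q = -1 and q = 9; the profit-maximizing output is on the rising part of MC, so q* = 9.
Check: AVC at q = 9 is $39 ≤ P, so revenue covers variable cost.
Profit = P·q − TC = 93·9 − 741 = $96.

Produce at q = 9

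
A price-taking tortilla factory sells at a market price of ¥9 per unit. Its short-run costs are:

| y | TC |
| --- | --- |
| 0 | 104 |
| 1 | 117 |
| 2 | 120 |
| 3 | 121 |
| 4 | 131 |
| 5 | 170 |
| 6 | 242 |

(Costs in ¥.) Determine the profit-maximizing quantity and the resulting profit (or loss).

y = 3; profit = -¥94

Profit at each row (π = 9y − TC): y=0: -104; y=1: -108; y=2: -102; y=3: -94; y=4: -95; y=5: -125; y=6: -188.
Profit is maximized at y = 3. AVC there is 17/3 = ¥5.67 ≤ P, so producing beats shutting down (which would give -¥104).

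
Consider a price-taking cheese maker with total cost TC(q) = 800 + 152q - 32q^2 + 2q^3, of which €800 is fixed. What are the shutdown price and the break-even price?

Shutdown price = min AVC. AVC = 152 - 32q + 2q^2, with vertex at q = 8 and minimum €24.
ATC = 800/q + 152 - 32q + 2q^2. Setting dATC/dq = −800/q^2 − 32 + 4q = 0 gives q = 10 (since 4·10^3 − 32·10^2 = 800).
min ATC = 800/10 + 152 − 32·10 + 2·10^2 = €112. That is the break-even price.
For €24 ≤ P < €112 the firm produces at a loss; below €24 it shuts down.

Shutdown price = €24; break-even price = €112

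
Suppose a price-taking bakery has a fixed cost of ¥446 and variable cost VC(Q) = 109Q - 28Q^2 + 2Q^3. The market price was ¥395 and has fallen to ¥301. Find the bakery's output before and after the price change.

MC = 109 - 56Q + 6Q^2; the shutdown threshold is min AVC = ¥11 (at Q = 7).
With P = ¥395 above the shutdown price, P = MC gives Q = 13.
At P = ¥301 ≥ min AVC, set P = MC: Q = 12. The firm stays open but cuts output.

Output falls from 13 to 12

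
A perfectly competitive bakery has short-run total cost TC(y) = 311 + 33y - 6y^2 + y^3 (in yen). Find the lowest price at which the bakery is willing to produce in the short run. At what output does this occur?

The firm shuts down when price falls below the minimum of average variable cost. AVC = VC/y = 33 - 6y + y^2.
dAVC/dy = -6 + 2y = 0 gives y = 3. min AVC = 33 - 6·3 + 3^2 = 24.
So the shutdown price is ¥24.

¥24 per unit, at y = 3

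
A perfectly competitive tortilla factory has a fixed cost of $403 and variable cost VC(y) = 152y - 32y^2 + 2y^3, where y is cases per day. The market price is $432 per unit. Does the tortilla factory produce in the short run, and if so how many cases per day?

From TC, MC = TC'(y) = 152 - 64y + 6y^2 and AVC = VC/y = 152 - 32y + 2y^2.
AVC hits its minimum where MC = AVC, at y = 8, giving min AVC = 152 - 32·8 + 2·8^2 = $24.
P = $432 exceeds min AVC = $24, so the firm stays open.
Solving P = MC: -280 - 64y + 6y^2 = 0 ⇒ y = -10/3 or 14. On the upward-sloping branch, y* = 14.
Check: AVC at y = 14 is $96 ≤ P, so revenue covers variable cost.
Profit = P·y − TC = 432·14 − 1747 = $4301.

Produce at y = 14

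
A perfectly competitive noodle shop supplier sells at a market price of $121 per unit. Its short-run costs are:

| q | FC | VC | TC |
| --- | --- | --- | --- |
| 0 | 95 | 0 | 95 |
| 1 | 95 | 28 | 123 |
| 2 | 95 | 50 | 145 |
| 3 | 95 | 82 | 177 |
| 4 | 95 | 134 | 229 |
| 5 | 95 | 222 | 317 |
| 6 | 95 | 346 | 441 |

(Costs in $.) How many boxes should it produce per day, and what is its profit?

q = 5; profit = $288

Tabulate TR − TC: q=0: -95; q=1: -2; q=2: 97; q=3: 186; q=4: 255; q=5: 288; q=6: 285.
Profit is maximized at q = 5. AVC there is 222/5 = $44.40 ≤ P, so producing beats shutting down (which would give -$95).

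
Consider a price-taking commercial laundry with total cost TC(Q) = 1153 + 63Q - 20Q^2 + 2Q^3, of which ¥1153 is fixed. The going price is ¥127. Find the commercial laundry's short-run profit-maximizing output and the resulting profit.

AVC = 63 - 20Q + 2Q^2; min AVC = ¥13 at Q = 5. Since P = ¥127 ≥ min AVC, the firm produces.
With MC = 63 - 40Q + 6Q^2, P = MC on the upward-sloping part at Q* = 8.
TR = 127·8 = 1016. TC = 1153 + 248 = 1401. Profit = 1016 − 1401 = -¥385.
That loss of ¥385 beats the ¥1153 the firm would lose by shutting down; producing recovers ¥768 of fixed cost.

Profit = -¥385 at Q = 8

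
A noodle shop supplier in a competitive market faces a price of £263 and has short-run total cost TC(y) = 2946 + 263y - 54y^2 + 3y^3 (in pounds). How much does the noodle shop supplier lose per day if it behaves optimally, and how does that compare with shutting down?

Profit = -£354 at y = 12

AVC = 263 - 54y + 3y^2 has its minimum £20 at y = 9; price £263 clears that bar, so the firm operates.
With MC = 263 - 108y + 9y^2, P = MC on the upward-sloping part at y* = 12.
TR = 263·12 = 3156. TC = 2946 + 564 = 3510. Profit = 3156 − 3510 = -£354.
That loss of £354 beats the £2946 the firm would lose by shutting down; producing recovers £2592 of fixed cost.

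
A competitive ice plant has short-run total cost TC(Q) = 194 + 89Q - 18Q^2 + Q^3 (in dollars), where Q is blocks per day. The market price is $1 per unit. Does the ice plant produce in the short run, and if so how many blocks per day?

Shut down

From TC, MC = TC'(Q) = 89 - 36Q + 3Q^2 and AVC = VC/Q = 89 - 18Q + Q^2.
The AVC parabola has its vertex at Q = 18/2 = 9, where AVC = 89 - 18·9 + 9^2 = $8.
With P < min AVC ($1 < $8), every unit sold adds to the loss.
Shutting down limits the loss to fixed cost, $194.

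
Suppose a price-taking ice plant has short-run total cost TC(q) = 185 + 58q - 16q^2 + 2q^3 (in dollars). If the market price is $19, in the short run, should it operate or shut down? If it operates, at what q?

Shut down

From TC, MC = TC'(q) = 58 - 32q + 6q^2 and AVC = VC/q = 58 - 16q + 2q^2.
AVC hits its minimum where MC = AVC, at q = 4, giving min AVC = 58 - 16·4 + 2·4^2 = $26.
P = $19 lies below min AVC = $26; no output level covers variable cost.
The firm minimizes its loss by shutting down and losing only its fixed cost of $185.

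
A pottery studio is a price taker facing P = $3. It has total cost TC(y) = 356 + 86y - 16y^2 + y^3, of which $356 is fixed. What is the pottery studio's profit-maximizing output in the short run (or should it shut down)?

From TC, MC = TC'(y) = 86 - 32y + 3y^2 and AVC = VC/y = 86 - 16y + y^2.
AVC is minimized where dAVC/dy = -16 + 2y = 0, at y = 8; min AVC = 86 - 16·8 + 8^2 = $22.
Since P = $3 < min AVC = $22, price fails to cover variable cost at any output.
Shutting down limits the loss to fixed cost, $356.

Shut down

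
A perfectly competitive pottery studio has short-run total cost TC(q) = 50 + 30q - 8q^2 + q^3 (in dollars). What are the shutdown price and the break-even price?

Shutdown price = min AVC. AVC = 30 - 8q + q^2, with vertex at q = 4 and minimum $14.
ATC = 50/q + 30 - 8q + q^2. Setting dATC/dq = −50/q^2 − 8 + 2q = 0 gives q = 5 (since 2·5^3 − 8·5^2 = 50).
min ATC = 50/5 + 30 − 8·5 + 5^2 = $25. That is the break-even price.
For $14 ≤ P < $25 the firm produces at a loss; below $14 it shuts down.

Shutdown price = $14; break-even price = $25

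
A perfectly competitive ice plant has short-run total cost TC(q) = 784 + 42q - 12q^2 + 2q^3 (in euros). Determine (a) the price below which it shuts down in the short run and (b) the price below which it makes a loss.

AVC = 42 - 12q + 2q^2; minimized at q = 3, giving min AVC = €24. That is the shutdown price.
ATC = 784/q + 42 - 12q + 2q^2. Setting dATC/dq = −784/q^2 − 12 + 4q = 0 gives q = 7 (since 4·7^3 − 12·7^2 = 784).
min ATC = 784/7 + 42 − 12·7 + 2·7^2 = €168. That is the break-even price.
Between these two prices the firm operates at a loss; above €168 it earns a profit.

Shutdown price = €24; break-even price = €168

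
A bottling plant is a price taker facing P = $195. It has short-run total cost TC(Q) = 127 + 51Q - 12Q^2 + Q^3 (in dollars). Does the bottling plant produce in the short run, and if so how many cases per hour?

Produce at Q = 12

Variable cost is VC = 51Q - 12Q^2 + Q^3, so AVC = VC/Q = 51 - 12Q + Q^2 and MC = dTC/dQ = 51 - 24Q + 3Q^2.
The AVC parabola has its vertex at Q = 12/2 = 6, where AVC = 51 - 12·6 + 6^2 = $15.
Since P = $195 ≥ min AVC = $15, price covers variable cost and the firm should produce.
Solving P = MC: -144 - 24Q + 3Q^2 = 0 ⇒ Q = -4 or 12. On the upward-sloping branch, Q* = 12.
Check: AVC at Q = 12 is $51 ≤ P, so revenue covers variable cost.
Profit = P·Q − TC = 195·12 − 739 = $1601.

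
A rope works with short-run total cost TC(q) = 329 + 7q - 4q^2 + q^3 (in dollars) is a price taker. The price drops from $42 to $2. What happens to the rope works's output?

MC = 7 - 8q + 3q^2; the shutdown threshold is min AVC = $3 (at q = 2).
At P = $42 ≥ min AVC, set P = MC on the rising branch: q = 5.
At P = $2 < min AVC = $3, price no longer covers variable cost at any output, so the firm shuts down: q = 0.

Output falls from 5 to 0 (the firm shuts down)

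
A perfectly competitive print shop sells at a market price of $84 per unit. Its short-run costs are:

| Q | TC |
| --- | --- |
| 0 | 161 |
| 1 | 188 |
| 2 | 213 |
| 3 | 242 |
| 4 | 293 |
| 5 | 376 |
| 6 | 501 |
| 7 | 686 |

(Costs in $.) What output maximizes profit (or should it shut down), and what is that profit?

Profit at each row (π = 84Q − TC): Q=0: -161; Q=1: -104; Q=2: -45; Q=3: 10; Q=4: 43; Q=5: 44; Q=6: 3; Q=7: -98.
Profit is maximized at Q = 5. AVC there is 215/5 = $43 ≤ P, so producing beats shutting down (which would give -$161).

Q = 5; profit = $44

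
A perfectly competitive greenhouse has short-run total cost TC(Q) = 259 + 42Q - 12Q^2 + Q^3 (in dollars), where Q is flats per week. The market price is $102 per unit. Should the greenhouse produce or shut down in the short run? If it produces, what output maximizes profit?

Produce at Q = 10

Strip out fixed cost: VC = 42Q - 12Q^2 + Q^3. Then AVC = 42 - 12Q + Q^2 and MC = 42 - 24Q + 3Q^2.
AVC is minimized where dAVC/dQ = -12 + 2Q = 0, at Q = 6; min AVC = 42 - 12·6 + 6^2 = $6.
P = $102 exceeds min AVC = $6, so the firm stays open.
Solving P = MC: -60 - 24Q + 3Q^2 = 0 ⇒ Q = -2 or 10. On the upward-sloping branch, Q* = 10.
Check: AVC at Q = 10 is $22 ≤ P, so revenue covers variable cost.
Profit = P·Q − TC = 102·10 − 479 = $541.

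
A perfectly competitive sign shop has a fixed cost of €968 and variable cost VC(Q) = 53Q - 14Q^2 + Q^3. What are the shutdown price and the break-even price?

Shutdown price = €4; break-even price = €108

Shutdown price = min AVC. AVC = 53 - 14Q + Q^2, with vertex at Q = 7 and minimum €4.
ATC = 968/Q + 53 - 14Q + Q^2. Setting dATC/dQ = −968/Q^2 − 14 + 2Q = 0 gives Q = 11 (since 2·11^3 − 14·11^2 = 968).
min ATC = 968/11 + 53 − 14·11 + 11^2 = €108. That is the break-even price.
For €4 ≤ P < €108 the firm produces at a loss; below €4 it shuts down.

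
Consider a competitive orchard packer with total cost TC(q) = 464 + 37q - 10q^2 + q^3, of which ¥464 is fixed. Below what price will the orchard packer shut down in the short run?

¥12 per unit

The shutdown price is the minimum of AVC. VC = 37q - 10q^2 + q^3, so AVC = 37 - 10q + q^2.
At the minimum of AVC, MC = AVC. MC = 37 - 20q + 3q^2; setting MC = AVC gives 2q^2 - 10q = 0, so q = 5. min AVC = 12.
The firm shuts down for any P below ¥12.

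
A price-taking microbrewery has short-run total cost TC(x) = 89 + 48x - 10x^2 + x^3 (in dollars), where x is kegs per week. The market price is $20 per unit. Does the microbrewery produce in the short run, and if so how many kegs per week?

Strip out fixed cost: VC = 48x - 10x^2 + x^3. Then AVC = 48 - 10x + x^2 and MC = 48 - 20x + 3x^2.
AVC is minimized where dAVC/dx = -10 + 2x = 0, at x = 5; min AVC = 48 - 10·5 + 5^2 = $23.
Since P = $20 < min AVC = $23, price fails to cover variable cost at any output.
Shutting down limits the loss to fixed cost, $89.

Shut down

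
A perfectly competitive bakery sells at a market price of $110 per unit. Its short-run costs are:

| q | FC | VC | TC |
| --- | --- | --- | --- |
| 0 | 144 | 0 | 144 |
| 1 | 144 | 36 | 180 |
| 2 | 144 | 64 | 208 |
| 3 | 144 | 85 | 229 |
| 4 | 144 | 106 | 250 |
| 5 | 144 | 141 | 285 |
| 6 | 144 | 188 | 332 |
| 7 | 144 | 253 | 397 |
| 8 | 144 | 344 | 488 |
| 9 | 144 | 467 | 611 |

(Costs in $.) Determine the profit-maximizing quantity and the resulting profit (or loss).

Profit at each row (π = 110q − TC): q=0: -144; q=1: -70; q=2: 12; q=3: 101; q=4: 190; q=5: 265; q=6: 328; q=7: 373; q=8: 392; q=9: 379.
Profit is maximized at q = 8. AVC there is 344/8 = $43 ≤ P, so producing beats shutting down (which would give -$144).

q = 8; profit = $392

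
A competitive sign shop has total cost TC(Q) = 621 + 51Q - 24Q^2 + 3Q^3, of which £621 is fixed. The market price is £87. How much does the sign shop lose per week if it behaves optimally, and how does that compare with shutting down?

Profit = -£189 at Q = 6

AVC = 51 - 24Q + 3Q^2 has its minimum £3 at Q = 4; price £87 clears that bar, so the firm operates.
With MC = 51 - 48Q + 9Q^2, P = MC on the upward-sloping part at Q* = 6.
TR = 87·6 = 522. TC = 621 + 90 = 711. Profit = 522 − 711 = -£189.
Shutting down would mean losing the fixed cost of £621, so operating at a loss of £189 is better by £432.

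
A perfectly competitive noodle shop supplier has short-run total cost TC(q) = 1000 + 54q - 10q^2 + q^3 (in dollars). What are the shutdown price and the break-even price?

Shutdown price = min AVC. AVC = 54 - 10q + q^2, with vertex at q = 5 and minimum $29.
ATC = 1000/q + 54 - 10q + q^2. Setting dATC/dq = −1000/q^2 − 10 + 2q = 0 gives q = 10 (since 2·10^3 − 10·10^2 = 1000).
min ATC = 1000/10 + 54 − 10·10 + 10^2 = $154. That is the break-even price.
For $29 ≤ P < $154 the firm produces at a loss; below $29 it shuts down.

Shutdown price = $29; break-even price = $154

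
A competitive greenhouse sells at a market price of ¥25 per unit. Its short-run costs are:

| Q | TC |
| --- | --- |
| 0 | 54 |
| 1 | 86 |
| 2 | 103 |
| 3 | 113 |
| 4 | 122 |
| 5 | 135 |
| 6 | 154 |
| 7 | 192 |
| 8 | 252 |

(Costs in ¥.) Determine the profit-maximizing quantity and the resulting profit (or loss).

Profit at each row (π = 25Q − TC): Q=0: -54; Q=1: -61; Q=2: -53; Q=3: -38; Q=4: -22; Q=5: -10; Q=6: -4; Q=7: -17; Q=8: -52.
Profit is maximized at Q = 6. AVC there is 100/6 = ¥16.67 ≤ P, so producing beats shutting down (which would give -¥54).

Q = 6; profit = -¥4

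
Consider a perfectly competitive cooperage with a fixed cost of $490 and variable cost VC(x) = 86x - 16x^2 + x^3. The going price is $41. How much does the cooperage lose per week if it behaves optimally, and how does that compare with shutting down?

Profit = -$328 at x = 9

AVC = 86 - 16x + x^2; min AVC = $22 at x = 8. Since P = $41 ≥ min AVC, the firm produces.
With MC = 86 - 32x + 3x^2, P = MC on the upward-sloping part at x* = 9.
TR = 41·9 = 369. TC = 490 + 207 = 697. Profit = 369 − 697 = -$328.
By producing, the firm covers all variable cost plus $162 of fixed cost; shutting down would lose the full $490.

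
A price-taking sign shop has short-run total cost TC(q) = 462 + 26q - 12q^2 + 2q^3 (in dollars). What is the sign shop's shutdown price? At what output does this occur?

Short-run supply begins at min AVC. From VC = 26q - 12q^2 + 2q^3, AVC = 26 - 12q + 2q^2.
dAVC/dq = -12 + 4q = 0 gives q = 3. min AVC = 26 - 12·3 + 2·3^2 = 8.
So the shutdown price is $8.

$8 per unit, at q = 3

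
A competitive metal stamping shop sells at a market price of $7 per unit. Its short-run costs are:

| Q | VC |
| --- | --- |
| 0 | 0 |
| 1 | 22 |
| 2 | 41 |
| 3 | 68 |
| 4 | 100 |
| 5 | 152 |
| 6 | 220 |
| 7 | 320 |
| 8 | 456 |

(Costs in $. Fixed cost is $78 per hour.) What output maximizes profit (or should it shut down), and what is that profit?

Q = 0 (shut down); profit = -$78

Compute π = P·Q − TC at each output: Q=0: -78; Q=1: -93; Q=2: -105; Q=3: -125; Q=4: -150; Q=5: -195; Q=6: -256; Q=7: -349; Q=8: -478.
Profit is highest at Q = 0. Equivalently, the lowest AVC in the table is 41/2 ≈ $20.50 at Q = 2, and P = $7 falls below it — price never covers variable cost, so the firm shuts down and loses only its fixed cost.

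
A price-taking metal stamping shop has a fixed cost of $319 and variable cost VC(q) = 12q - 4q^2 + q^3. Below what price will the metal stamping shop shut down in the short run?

Short-run supply begins at min AVC. From VC = 12q - 4q^2 + q^3, AVC = 12 - 4q + q^2.
dAVC/dq = -4 + 2q = 0 gives q = 2. min AVC = 12 - 4·2 + 2^2 = 8.
For P < $8 the firm produces nothing.

$8 per unit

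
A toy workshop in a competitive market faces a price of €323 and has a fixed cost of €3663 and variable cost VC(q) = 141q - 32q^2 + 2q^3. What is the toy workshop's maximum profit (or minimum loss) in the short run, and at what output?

AVC = 141 - 32q + 2q^2; min AVC = €13 at q = 8. Since P = €323 ≥ min AVC, the firm produces.
With MC = 141 - 64q + 6q^2, P = MC on the upward-sloping part at q* = 13.
TR = 323·13 = 4199. TC = 3663 + 819 = 4482. Profit = 4199 − 4482 = -€283.
Shutting down would mean losing the fixed cost of €3663, so operating at a loss of €283 is better by €3380.

Profit = -€283 at q = 13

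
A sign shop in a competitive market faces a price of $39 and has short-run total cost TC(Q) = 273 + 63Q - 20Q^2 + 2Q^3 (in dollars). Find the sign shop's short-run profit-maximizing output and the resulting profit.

Profit = -$129 at Q = 6

AVC = 63 - 20Q + 2Q^2 has its minimum $13 at Q = 5; price $39 clears that bar, so the firm operates.
With MC = 63 - 40Q + 6Q^2, P = MC on the upward-sloping part at Q* = 6.
TR = 39·6 = 234. TC = 273 + 90 = 363. Profit = 234 − 363 = -$129.
Shutting down would mean losing the fixed cost of $273, so operating at a loss of $129 is better by $144.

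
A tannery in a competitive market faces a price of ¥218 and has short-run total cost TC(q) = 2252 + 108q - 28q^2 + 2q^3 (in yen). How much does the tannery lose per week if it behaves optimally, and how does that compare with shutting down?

Profit = -¥316 at q = 11

AVC = 108 - 28q + 2q^2; min AVC = ¥10 at q = 7. Since P = ¥218 ≥ min AVC, the firm produces.
With MC = 108 - 56q + 6q^2, P = MC on the upward-sloping part at q* = 11.
TR = 218·11 = 2398. TC = 2252 + 462 = 2714. Profit = 2398 − 2714 = -¥316.
Shutting down would mean losing the fixed cost of ¥2252, so operating at a loss of ¥316 is better by ¥1936.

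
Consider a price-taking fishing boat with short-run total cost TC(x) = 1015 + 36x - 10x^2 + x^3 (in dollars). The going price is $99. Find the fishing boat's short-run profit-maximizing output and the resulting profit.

AVC = 36 - 10x + x^2; min AVC = $11 at x = 5. Since P = $99 ≥ min AVC, the firm produces.
With MC = 36 - 20x + 3x^2, P = MC on the upward-sloping part at x* = 9.
TR = 99·9 = 891. TC = 1015 + 243 = 1258. Profit = 891 − 1258 = -$367.
Shutting down would mean losing the fixed cost of $1015, so operating at a loss of $367 is better by $648.

Profit = -$367 at x = 9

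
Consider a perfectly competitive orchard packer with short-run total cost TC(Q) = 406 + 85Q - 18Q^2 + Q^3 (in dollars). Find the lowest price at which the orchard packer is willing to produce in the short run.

The firm shuts down when price falls below the minimum of average variable cost. AVC = VC/Q = 85 - 18Q + Q^2.
dAVC/dQ = -18 + 2Q = 0 gives Q = 9. min AVC = 85 - 18·9 + 9^2 = 4.
The firm shuts down for any P below $4.

$4 per unit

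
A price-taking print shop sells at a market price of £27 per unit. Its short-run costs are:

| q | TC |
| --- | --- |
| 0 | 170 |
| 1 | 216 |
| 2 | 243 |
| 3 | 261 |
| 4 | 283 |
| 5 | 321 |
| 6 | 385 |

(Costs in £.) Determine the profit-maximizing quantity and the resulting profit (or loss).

q = 0 (shut down); profit = -£170

Profit at each row (π = 27q − TC): q=0: -170; q=1: -189; q=2: -189; q=3: -180; q=4: -175; q=5: -186; q=6: -223.
Profit is highest at q = 0. Equivalently, the lowest AVC in the table is 113/4 ≈ £28.25 at q = 4, and P = £27 falls below it — price never covers variable cost, so the firm shuts down and loses only its fixed cost.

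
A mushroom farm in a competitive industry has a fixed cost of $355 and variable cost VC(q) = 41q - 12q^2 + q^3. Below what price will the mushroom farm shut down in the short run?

The shutdown price is the minimum of AVC. VC = 41q - 12q^2 + q^3, so AVC = 41 - 12q + q^2.
dAVC/dq = -12 + 2q = 0 gives q = 6. min AVC = 41 - 12·6 + 6^2 = 5.
The firm shuts down for any P below $5.

$5 per unit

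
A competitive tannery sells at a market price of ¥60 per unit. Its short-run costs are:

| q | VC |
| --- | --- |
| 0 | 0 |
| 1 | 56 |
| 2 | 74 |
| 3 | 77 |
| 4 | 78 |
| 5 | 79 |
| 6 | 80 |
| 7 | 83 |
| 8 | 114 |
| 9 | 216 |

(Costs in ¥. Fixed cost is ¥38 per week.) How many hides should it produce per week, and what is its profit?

q = 8; profit = ¥328

Profit at each row (π = 60q − TC): q=0: -38; q=1: -34; q=2: 8; q=3: 65; q=4: 124; q=5: 183; q=6: 242; q=7: 299; q=8: 328; q=9: 286.
Profit is maximized at q = 8. AVC there is 114/8 = ¥14.25 ≤ P, so producing beats shutting down (which would give -¥38).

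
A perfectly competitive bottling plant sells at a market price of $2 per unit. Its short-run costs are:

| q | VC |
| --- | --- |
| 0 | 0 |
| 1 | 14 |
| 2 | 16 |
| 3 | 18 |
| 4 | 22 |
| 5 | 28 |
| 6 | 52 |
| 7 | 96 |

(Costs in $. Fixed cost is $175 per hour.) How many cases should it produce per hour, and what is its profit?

Profit at each row (π = 2q − TC): q=0: -175; q=1: -187; q=2: -187; q=3: -187; q=4: -189; q=5: -193; q=6: -215; q=7: -257.
Profit is highest at q = 0. Equivalently, the lowest AVC in the table is 22/4 ≈ $5.50 at q = 4, and P = $2 falls below it — price never covers variable cost, so the firm shuts down and loses only its fixed cost.

q = 0 (shut down); profit = -$175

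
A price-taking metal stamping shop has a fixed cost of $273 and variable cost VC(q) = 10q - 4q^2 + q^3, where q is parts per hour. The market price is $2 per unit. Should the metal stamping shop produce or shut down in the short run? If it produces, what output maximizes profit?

Shut down

Strip out fixed cost: VC = 10q - 4q^2 + q^3. Then AVC = 10 - 4q + q^2 and MC = 10 - 8q + 3q^2.
The AVC parabola has its vertex at q = 4/2 = 2, where AVC = 10 - 4·2 + 2^2 = $6.
P = $2 lies below min AVC = $6; no output level covers variable cost.
The firm minimizes its loss by shutting down and losing only its fixed cost of $273.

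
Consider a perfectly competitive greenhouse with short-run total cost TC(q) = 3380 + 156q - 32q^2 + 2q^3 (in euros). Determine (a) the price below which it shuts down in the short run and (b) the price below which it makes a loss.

AVC = 156 - 32q + 2q^2; minimized at q = 8, giving min AVC = €28. That is the shutdown price.
ATC = 3380/q + 156 - 32q + 2q^2. Setting dATC/dq = −3380/q^2 − 32 + 4q = 0 gives q = 13 (since 4·13^3 − 32·13^2 = 3380).
min ATC = 3380/13 + 156 − 32·13 + 2·13^2 = €338. That is the break-even price.
For €28 ≤ P < €338 the firm produces at a loss; below €28 it shuts down.

Shutdown price = €28; break-even price = €338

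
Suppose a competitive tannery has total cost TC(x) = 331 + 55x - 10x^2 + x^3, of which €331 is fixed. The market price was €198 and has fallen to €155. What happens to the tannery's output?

Output falls from 11 to 10

MC = 55 - 20x + 3x^2; the shutdown threshold is min AVC = €30 (at x = 5).
With P = €198 above the shutdown price, P = MC gives x = 11.
At P = €155 ≥ min AVC, set P = MC: x = 10. The firm stays open but cuts output.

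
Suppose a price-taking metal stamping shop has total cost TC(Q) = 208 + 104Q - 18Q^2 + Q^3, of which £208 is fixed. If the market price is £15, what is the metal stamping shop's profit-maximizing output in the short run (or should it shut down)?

From TC, MC = TC'(Q) = 104 - 36Q + 3Q^2 and AVC = VC/Q = 104 - 18Q + Q^2.
AVC is minimized where dAVC/dQ = -18 + 2Q = 0, at Q = 9; min AVC = 104 - 18·9 + 9^2 = £23.
P = £15 lies below min AVC = £23; no output level covers variable cost.
The firm minimizes its loss by shutting down and losing only its fixed cost of £208.

Shut down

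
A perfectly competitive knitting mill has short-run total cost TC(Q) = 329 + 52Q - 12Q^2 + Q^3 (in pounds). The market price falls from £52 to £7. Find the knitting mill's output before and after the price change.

Output falls from 8 to 0 (the firm shuts down)

AVC = 52 - 12Q + Q^2, minimized at Q = 6 where min AVC = £16. MC = 52 - 24Q + 3Q^2.
With P = £52 above the shutdown price, P = MC gives Q = 8.
At P = £7 < min AVC = £16, price no longer covers variable cost at any output, so the firm shuts down: Q = 0.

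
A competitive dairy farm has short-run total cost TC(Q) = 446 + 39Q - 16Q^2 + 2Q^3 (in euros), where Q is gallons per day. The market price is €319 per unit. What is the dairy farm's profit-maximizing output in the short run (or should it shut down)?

Produce at Q = 10

Strip out fixed cost: VC = 39Q - 16Q^2 + 2Q^3. Then AVC = 39 - 16Q + 2Q^2 and MC = 39 - 32Q + 6Q^2.
The AVC parabola has its vertex at Q = 16/4 = 4, where AVC = 39 - 16·4 + 2·4^2 = €7.
P = €319 exceeds min AVC = €7, so the firm stays open.
Set P = MC: 319 = 39 - 32Q + 6Q^2 → -280 - 32Q + 6Q^2 = 0. The roots are Q = -14/3 and Q = 10; the profit-maximizing output is on the rising part of MC, so Q* = 10.
Check: AVC at Q = 10 is €79 ≤ P, so revenue covers variable cost.
Profit = P·Q − TC = 319·10 − 1236 = €1954.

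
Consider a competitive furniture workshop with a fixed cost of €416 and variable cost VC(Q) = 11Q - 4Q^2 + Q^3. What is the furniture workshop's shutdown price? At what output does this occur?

€7 per unit, at Q = 2

The shutdown price is the minimum of AVC. VC = 11Q - 4Q^2 + Q^3, so AVC = 11 - 4Q + Q^2.
dAVC/dQ = -4 + 2Q = 0 gives Q = 2. min AVC = 11 - 4·2 + 2^2 = 7.
For P < €7 the firm produces nothing.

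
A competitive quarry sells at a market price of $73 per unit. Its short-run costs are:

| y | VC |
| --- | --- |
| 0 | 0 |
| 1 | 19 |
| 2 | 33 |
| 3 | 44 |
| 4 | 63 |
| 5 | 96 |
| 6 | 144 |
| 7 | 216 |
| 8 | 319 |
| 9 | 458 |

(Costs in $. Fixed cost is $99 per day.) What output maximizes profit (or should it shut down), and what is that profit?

Tabulate TR − TC: y=0: -99; y=1: -45; y=2: 14; y=3: 76; y=4: 130; y=5: 170; y=6: 195; y=7: 196; y=8: 166; y=9: 100.
Profit is maximized at y = 7. AVC there is 216/7 = $30.86 ≤ P, so producing beats shutting down (which would give -$99).

y = 7; profit = $196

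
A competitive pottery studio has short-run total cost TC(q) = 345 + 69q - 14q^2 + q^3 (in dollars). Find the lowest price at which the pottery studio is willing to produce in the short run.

Short-run supply begins at min AVC. From VC = 69q - 14q^2 + q^3, AVC = 69 - 14q + q^2.
At the minimum of AVC, MC = AVC. MC = 69 - 28q + 3q^2; setting MC = AVC gives 2q^2 - 14q = 0, so q = 7. min AVC = 20.
So the shutdown price is $20.

$20 per unit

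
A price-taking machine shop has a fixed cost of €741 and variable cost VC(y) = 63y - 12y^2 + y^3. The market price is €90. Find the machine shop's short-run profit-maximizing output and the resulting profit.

AVC = 63 - 12y + y^2 has its minimum €27 at y = 6; price €90 clears that bar, so the firm operates.
With MC = 63 - 24y + 3y^2, P = MC on the upward-sloping part at y* = 9.
TR = 90·9 = 810. TC = 741 + 324 = 1065. Profit = 810 − 1065 = -€255.
That loss of €255 beats the €741 the firm would lose by shutting down; producing recovers €486 of fixed cost.

Profit = -€255 at y = 9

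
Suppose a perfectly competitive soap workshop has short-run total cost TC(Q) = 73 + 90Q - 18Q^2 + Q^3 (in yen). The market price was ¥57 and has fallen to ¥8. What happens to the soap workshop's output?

Output falls from 11 to 0 (the firm shuts down)

AVC = 90 - 18Q + Q^2, minimized at Q = 9 where min AVC = ¥9. MC = 90 - 36Q + 3Q^2.
At P = ¥57 ≥ min AVC, set P = MC on the rising branch: Q = 11.
At P = ¥8 < min AVC = ¥9, price no longer covers variable cost at any output, so the firm shuts down: Q = 0.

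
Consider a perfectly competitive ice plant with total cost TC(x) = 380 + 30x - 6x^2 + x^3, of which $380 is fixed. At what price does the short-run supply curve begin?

The shutdown price is the minimum of AVC. VC = 30x - 6x^2 + x^3, so AVC = 30 - 6x + x^2.
dAVC/dx = -6 + 2x = 0 gives x = 3. min AVC = 30 - 6·3 + 3^2 = 21.
So the shutdown price is $21.

$21 per unit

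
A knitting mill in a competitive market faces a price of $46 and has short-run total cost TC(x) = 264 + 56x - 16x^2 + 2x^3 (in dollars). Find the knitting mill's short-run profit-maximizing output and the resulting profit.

Profit = -$164 at x = 5

AVC = 56 - 16x + 2x^2 has its minimum $24 at x = 4; price $46 clears that bar, so the firm operates.
MC = 56 - 32x + 6x^2. Setting P = MC and taking the root on the rising branch gives x* = 5.
TR = 46·5 = 230. TC = 264 + 130 = 394. Profit = 230 − 394 = -$164.
Shutting down would mean losing the fixed cost of $264, so operating at a loss of $164 is better by $100.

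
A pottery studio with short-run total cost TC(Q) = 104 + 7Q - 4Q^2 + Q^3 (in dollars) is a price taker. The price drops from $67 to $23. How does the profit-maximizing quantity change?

Output falls from 6 to 4

AVC = 7 - 4Q + Q^2, minimized at Q = 2 where min AVC = $3. MC = 7 - 8Q + 3Q^2.
With P = $67 above the shutdown price, P = MC gives Q = 6.
At P = $23 ≥ min AVC, set P = MC: Q = 4. The firm stays open but cuts output.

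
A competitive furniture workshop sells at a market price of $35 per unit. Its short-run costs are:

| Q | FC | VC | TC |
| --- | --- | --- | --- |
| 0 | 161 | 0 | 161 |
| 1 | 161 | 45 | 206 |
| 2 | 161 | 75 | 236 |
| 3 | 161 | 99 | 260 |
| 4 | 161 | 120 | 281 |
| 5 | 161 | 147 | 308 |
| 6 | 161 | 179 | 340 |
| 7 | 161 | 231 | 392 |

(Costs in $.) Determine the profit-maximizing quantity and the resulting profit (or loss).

Q = 6; profit = -$130

Compute π = P·Q − TC at each output: Q=0: -161; Q=1: -171; Q=2: -166; Q=3: -155; Q=4: -141; Q=5: -133; Q=6: -130; Q=7: -147.
Profit is maximized at Q = 6. AVC there is 179/6 = $29.83 ≤ P, so producing beats shutting down (which would give -$161).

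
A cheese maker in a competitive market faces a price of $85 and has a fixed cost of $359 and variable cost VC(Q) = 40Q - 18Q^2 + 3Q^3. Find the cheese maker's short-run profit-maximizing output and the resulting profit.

Profit = -$59 at Q = 5

AVC = 40 - 18Q + 3Q^2; min AVC = $13 at Q = 3. Since P = $85 ≥ min AVC, the firm produces.
With MC = 40 - 36Q + 9Q^2, P = MC on the upward-sloping part at Q* = 5.
TR = 85·5 = 425. TC = 359 + 125 = 484. Profit = 425 − 484 = -$59.
Shutting down would mean losing the fixed cost of $359, so operating at a loss of $59 is better by $300.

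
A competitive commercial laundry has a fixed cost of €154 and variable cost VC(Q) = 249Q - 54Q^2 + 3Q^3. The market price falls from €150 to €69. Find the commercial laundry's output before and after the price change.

Output falls from 11 to 10

AVC = 249 - 54Q + 3Q^2, minimized at Q = 9 where min AVC = €6. MC = 249 - 108Q + 9Q^2.
With P = €150 above the shutdown price, P = MC gives Q = 11.
At P = €69 ≥ min AVC, set P = MC: Q = 10. The firm stays open but cuts output.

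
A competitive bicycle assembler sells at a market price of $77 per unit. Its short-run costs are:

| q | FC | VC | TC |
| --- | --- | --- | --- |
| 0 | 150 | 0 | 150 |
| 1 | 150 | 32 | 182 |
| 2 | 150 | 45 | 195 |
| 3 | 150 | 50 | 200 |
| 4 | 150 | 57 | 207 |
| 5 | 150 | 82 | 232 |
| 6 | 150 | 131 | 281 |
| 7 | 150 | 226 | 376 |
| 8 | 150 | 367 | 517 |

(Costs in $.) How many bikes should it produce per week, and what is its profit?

q = 6; profit = $181

Profit at each row (π = 77q − TC): q=0: -150; q=1: -105; q=2: -41; q=3: 31; q=4: 101; q=5: 153; q=6: 181; q=7: 163; q=8: 99.
Profit is maximized at q = 6. AVC there is 131/6 = $21.83 ≤ P, so producing beats shutting down (which would give -$150).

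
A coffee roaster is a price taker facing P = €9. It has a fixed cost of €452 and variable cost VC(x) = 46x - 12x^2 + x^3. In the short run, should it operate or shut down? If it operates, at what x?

From TC, MC = TC'(x) = 46 - 24x + 3x^2 and AVC = VC/x = 46 - 12x + x^2.
The AVC parabola has its vertex at x = 12/2 = 6, where AVC = 46 - 12·6 + 6^2 = €10.
Since P = €9 < min AVC = €10, price fails to cover variable cost at any output.
Best response: produce nothing and absorb the €452 fixed cost.

Shut down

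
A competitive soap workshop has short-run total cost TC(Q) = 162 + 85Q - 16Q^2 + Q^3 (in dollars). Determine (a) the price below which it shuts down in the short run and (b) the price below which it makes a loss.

Shutdown price = $21; break-even price = $40

Shutdown price = min AVC. AVC = 85 - 16Q + Q^2, with vertex at Q = 8 and minimum $21.
ATC = 162/Q + 85 - 16Q + Q^2. Setting dATC/dQ = −162/Q^2 − 16 + 2Q = 0 gives Q = 9 (since 2·9^3 − 16·9^2 = 162).
min ATC = 162/9 + 85 − 16·9 + 9^2 = $40. That is the break-even price.
For $21 ≤ P < $40 the firm produces at a loss; below $21 it shuts down.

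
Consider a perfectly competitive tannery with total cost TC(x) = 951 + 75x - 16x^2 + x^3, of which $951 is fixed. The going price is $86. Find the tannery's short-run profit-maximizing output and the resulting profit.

AVC = 75 - 16x + x^2 has its minimum $11 at x = 8; price $86 clears that bar, so the firm operates.
MC = 75 - 32x + 3x^2. Setting P = MC and taking the root on the rising branch gives x* = 11.
TR = 86·11 = 946. TC = 951 + 220 = 1171. Profit = 946 − 1171 = -$225.
That loss of $225 beats the $951 the firm would lose by shutting down; producing recovers $726 of fixed cost.

Profit = -$225 at x = 11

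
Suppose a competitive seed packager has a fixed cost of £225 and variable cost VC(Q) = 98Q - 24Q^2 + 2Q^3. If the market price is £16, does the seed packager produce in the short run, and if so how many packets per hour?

Shut down

From TC, MC = TC'(Q) = 98 - 48Q + 6Q^2 and AVC = VC/Q = 98 - 24Q + 2Q^2.
AVC is minimized where dAVC/dQ = -24 + 4Q = 0, at Q = 6; min AVC = 98 - 24·6 + 2·6^2 = £26.
Since P = £16 < min AVC = £26, price fails to cover variable cost at any output.
Best response: produce nothing and absorb the £225 fixed cost.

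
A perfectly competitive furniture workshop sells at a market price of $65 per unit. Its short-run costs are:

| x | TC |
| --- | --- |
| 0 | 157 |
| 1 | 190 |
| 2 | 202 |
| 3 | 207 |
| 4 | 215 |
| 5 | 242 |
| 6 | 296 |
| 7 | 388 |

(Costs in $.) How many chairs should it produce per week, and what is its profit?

Profit at each row (π = 65x − TC): x=0: -157; x=1: -125; x=2: -72; x=3: -12; x=4: 45; x=5: 83; x=6: 94; x=7: 67.
Profit is maximized at x = 6. AVC there is 139/6 = $23.17 ≤ P, so producing beats shutting down (which would give -$157).

x = 6; profit = $94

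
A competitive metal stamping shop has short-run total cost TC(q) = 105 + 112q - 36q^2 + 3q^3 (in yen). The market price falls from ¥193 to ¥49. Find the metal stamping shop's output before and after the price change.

Output falls from 9 to 7

AVC = 112 - 36q + 3q^2, minimized at q = 6 where min AVC = ¥4. MC = 112 - 72q + 9q^2.
With P = ¥193 above the shutdown price, P = MC gives q = 9.
At P = ¥49 ≥ min AVC, set P = MC: q = 7. The firm stays open but cuts output.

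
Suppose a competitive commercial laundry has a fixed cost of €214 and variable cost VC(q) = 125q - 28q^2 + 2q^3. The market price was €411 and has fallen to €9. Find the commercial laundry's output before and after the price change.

Output falls from 13 to 0 (the firm shuts down)

AVC = 125 - 28q + 2q^2, minimized at q = 7 where min AVC = €27. MC = 125 - 56q + 6q^2.
With P = €411 above the shutdown price, P = MC gives q = 13.
At P = €9 < min AVC = €27, price no longer covers variable cost at any output, so the firm shuts down: q = 0.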